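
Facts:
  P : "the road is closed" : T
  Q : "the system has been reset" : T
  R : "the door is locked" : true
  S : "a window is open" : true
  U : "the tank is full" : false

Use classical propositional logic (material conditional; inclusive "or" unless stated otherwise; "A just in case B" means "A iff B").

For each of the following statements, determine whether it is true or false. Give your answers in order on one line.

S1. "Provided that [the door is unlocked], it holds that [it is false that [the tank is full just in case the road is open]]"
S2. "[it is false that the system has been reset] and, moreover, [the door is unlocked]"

S1: This is ¬R → ¬(U ↔ ¬P).

¬R = ¬T = F
¬P = ¬T = F
U ↔ ¬P = F ↔ F = T
¬(U ↔ ¬P) = ¬T = F
¬R → ¬(U ↔ ¬P) = F → F = T
So S1 is true.

S2: Formalization: ¬Q ∧ ¬R

¬Q = ¬T = F
¬R = ¬T = F
¬Q ∧ ¬R = F ∧ F = F
So S2 is false.

S1 true, S2 false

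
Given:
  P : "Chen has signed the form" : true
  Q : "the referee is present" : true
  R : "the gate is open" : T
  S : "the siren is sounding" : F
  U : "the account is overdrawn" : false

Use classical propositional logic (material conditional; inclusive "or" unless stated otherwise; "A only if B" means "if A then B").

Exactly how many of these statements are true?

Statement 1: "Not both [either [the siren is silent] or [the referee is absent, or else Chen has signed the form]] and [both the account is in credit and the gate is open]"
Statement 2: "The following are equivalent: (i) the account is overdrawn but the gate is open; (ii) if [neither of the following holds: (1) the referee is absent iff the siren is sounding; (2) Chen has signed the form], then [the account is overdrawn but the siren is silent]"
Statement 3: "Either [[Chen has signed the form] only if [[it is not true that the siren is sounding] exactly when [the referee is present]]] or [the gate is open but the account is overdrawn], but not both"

Statement 1: In symbols: (not S or (not Q or P)) nand (not U and R)

not S = not False = True
not Q = not True = False
not Q or P = False or True = True
not S or (not Q or P) = True or True = True
not U = not False = True
not U and R = True and True = True
(not S or (not Q or P)) nand (not U and R) = True nand True = False
Hence Statement 1 is false.

Statement 2: Parsed as (U and R) iff (((not Q iff S) nor P) -> (U and not S))

U and R = False and True = False
not Q = not True = False
not Q iff S = False iff False = True
(not Q iff S) nor P = True nor True = False
not S = not False = True
U and not S = False and True = False
((not Q iff S) nor P) -> (U and not S) = False -> False = True
(U and R) iff (((not Q iff S) nor P) -> (U and not S)) = False iff True = False
So Statement 2 is false.

Statement 3: Parsed as (P -> (not S iff Q)) xor (R and U)

not S = not False = True
not S iff Q = True iff True = True
P -> (not S iff Q) = True -> True = True
R and U = True and False = False
(P -> (not S iff Q)) xor (R and U) = True xor False = True
Hence Statement 3 is true.

Count: 1.

1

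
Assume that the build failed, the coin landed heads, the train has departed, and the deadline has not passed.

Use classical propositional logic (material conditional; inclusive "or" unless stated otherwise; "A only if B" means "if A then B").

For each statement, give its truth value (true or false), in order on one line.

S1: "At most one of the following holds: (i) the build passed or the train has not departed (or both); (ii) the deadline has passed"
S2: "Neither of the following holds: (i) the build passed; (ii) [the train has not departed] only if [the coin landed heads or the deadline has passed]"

Let P = "the build passed" (F), R = "the train has departed" (T), S = "the deadline has passed" (F), Q = "the coin landed heads" (T).

S1: In symbols: (P | ~R) nand S

~R = ~T = F
P | ~R = F | F = F
(P | ~R) nand S = F nand F = T
Hence S1 is true.

S2: In symbols: P nor (~R -> (Q | S))

~R = ~T = F
Q | S = T | F = T
~R -> (Q | S) = F -> T = T
P nor (~R -> (Q | S)) = F nor T = F
Thus S2 is false.

S1 True, S2 False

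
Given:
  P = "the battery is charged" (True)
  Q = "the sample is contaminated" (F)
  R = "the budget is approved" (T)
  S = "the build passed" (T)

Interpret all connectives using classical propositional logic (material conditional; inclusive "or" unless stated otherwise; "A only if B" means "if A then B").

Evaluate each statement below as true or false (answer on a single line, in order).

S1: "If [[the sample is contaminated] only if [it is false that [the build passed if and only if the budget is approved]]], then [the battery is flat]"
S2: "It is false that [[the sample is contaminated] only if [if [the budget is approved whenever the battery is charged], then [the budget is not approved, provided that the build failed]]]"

S1 False; S2 False

S1: This is (Q -> not (S iff R)) -> not P.

S iff R = True iff True = True
not (S iff R) = not True = False
Q -> not (S iff R) = False -> False = True
not P = not True = False
(Q -> not (S iff R)) -> not P = True -> False = False
So S1 is false.

S2: This is not (Q -> ((P -> R) -> (not S -> not R))).

P -> R = True -> True = True
not S = not True = False
not R = not True = False
not S -> not R = False -> False = True
(P -> R) -> (not S -> not R) = True -> True = True
Q -> ((P -> R) -> (not S -> not R)) = False -> True = True
not (Q -> ((P -> R) -> (not S -> not R))) = not True = False
Thus S2 is false.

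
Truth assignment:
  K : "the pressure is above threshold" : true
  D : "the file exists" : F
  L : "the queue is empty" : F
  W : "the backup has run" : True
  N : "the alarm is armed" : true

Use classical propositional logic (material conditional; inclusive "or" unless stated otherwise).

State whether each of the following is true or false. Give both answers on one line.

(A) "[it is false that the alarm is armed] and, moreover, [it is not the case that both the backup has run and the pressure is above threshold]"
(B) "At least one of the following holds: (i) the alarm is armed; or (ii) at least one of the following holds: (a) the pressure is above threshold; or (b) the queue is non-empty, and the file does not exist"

(A): In symbols: ¬N ∧ (W ↑ K)

¬N = ¬T = F
W ↑ K = T ↑ T = F
¬N ∧ (W ↑ K) = F ∧ F = F
Hence (A) is false.

(B): In symbols: N ∨ (K ∨ (¬L ∧ ¬D))

¬L = ¬F = T
¬D = ¬F = T
¬L ∧ ¬D = T ∧ T = T
K ∨ (¬L ∧ ¬D) = T ∨ T = T
N ∨ (K ∨ (¬L ∧ ¬D)) = T ∨ T = T
Hence (B) is true.

(A) false; (B) true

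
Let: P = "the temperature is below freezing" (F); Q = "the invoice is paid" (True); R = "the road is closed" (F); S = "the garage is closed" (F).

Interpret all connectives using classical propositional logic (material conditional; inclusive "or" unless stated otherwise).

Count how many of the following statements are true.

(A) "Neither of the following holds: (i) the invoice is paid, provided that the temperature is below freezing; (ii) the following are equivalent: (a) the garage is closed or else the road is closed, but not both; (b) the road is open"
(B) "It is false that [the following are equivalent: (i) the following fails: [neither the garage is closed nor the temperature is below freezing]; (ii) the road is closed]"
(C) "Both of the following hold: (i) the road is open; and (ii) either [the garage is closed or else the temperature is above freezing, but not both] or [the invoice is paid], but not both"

(A): This is (P -> Q) nor ((S xor R) iff not R).

P -> Q = False -> True = True
S xor R = False xor False = False
not R = not False = True
(S xor R) iff not R = False iff True = False
(P -> Q) nor ((S xor R) iff not R) = True nor False = False
So (A) is false.

(B): This is not (not (S nor P) iff R).

S nor P = False nor False = True
not (S nor P) = not True = False
not (S nor P) iff R = False iff False = True
not (not (S nor P) iff R) = not True = False
Thus (B) is false.

(C): Parsed as not R and ((S xor not P) xor Q)

not R = not False = True
not P = not False = True
S xor not P = False xor True = True
(S xor not P) xor Q = True xor True = False
not R and ((S xor not P) xor Q) = True and False = False
Thus (C) is false.

Count: 0.

0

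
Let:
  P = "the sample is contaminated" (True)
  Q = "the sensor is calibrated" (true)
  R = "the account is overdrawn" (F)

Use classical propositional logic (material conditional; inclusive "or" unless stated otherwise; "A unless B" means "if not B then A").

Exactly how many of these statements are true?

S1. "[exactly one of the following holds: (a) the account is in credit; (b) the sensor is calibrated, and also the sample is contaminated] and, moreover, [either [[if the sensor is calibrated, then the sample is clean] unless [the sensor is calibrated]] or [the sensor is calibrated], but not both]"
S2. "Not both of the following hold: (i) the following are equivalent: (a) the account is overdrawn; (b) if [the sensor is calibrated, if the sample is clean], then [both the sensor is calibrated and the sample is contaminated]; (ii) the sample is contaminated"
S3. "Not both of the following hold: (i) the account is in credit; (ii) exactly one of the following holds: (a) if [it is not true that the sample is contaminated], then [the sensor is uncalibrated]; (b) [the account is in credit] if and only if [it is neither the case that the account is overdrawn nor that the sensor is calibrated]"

S1: Formalization: (not R xor (Q and P)) and (((Q -> not P) or Q) xor Q)

not R = not False = True
Q and P = True and True = True
not R xor (Q and P) = True xor True = False
not P = not True = False
Q -> not P = True -> False = False
(Q -> not P) or Q = False or True = True
((Q -> not P) or Q) xor Q = True xor True = False
(not R xor (Q and P)) and (((Q -> not P) or Q) xor Q) = False and False = False
So S1 is false.

S2: Formalization: (R iff ((not P -> Q) -> (Q and P))) nand P

not P = not True = False
not P -> Q = False -> True = True
Q and P = True and True = True
(not P -> Q) -> (Q and P) = True -> True = True
R iff ((not P -> Q) -> (Q and P)) = False iff True = False
(R iff ((not P -> Q) -> (Q and P))) nand P = False nand True = True
So S2 is true.

S3: Formalization: not R nand ((not P -> not Q) xor (not R iff (R nor Q)))

not R = not False = True
not P = not True = False
not Q = not True = False
not P -> not Q = False -> False = True
not R = not False = True
R nor Q = False nor True = False
not R iff (R nor Q) = True iff False = False
(not P -> not Q) xor (not R iff (R nor Q)) = True xor False = True
not R nand ((not P -> not Q) xor (not R iff (R nor Q))) = True nand True = False
So S3 is false.

1 of the 3 statements is true (S2).

1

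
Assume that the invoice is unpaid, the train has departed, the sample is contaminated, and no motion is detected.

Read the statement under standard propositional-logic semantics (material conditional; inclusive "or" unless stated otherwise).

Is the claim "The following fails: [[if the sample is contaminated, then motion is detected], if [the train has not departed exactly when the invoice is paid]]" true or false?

True

Let R = "the train has departed" (T), L = "the invoice is paid" (F), D = "the sample is contaminated" (T), W = "motion is detected" (F).
Formalization: ¬((¬R ↔ L) → (D → W))

¬R = ¬T = F
¬R ↔ L = F ↔ F = T
D → W = T → F = F
(¬R ↔ L) → (D → W) = T → F = F
¬((¬R ↔ L) → (D → W)) = ¬F = T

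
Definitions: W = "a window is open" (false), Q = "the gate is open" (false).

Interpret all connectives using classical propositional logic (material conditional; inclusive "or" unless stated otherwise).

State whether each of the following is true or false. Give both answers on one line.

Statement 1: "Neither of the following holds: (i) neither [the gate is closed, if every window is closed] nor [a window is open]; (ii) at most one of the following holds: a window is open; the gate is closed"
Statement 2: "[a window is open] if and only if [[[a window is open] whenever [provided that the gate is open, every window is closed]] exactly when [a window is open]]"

Statement 1: Parsed as ((¬W → ¬Q) ↓ W) ↓ (W ↑ ¬Q)

¬W = ¬F = T
¬Q = ¬F = T
¬W → ¬Q = T → T = T
(¬W → ¬Q) ↓ W = T ↓ F = F
¬Q = ¬F = T
W ↑ ¬Q = F ↑ T = T
((¬W → ¬Q) ↓ W) ↓ (W ↑ ¬Q) = F ↓ T = F
So Statement 1 is false.

Statement 2: Formalization: W ↔ (((Q → ¬W) → W) ↔ W)

¬W = ¬F = T
Q → ¬W = F → T = T
(Q → ¬W) → W = T → F = F
((Q → ¬W) → W) ↔ W = F ↔ F = T
W ↔ (((Q → ¬W) → W) ↔ W) = F ↔ T = F
Hence Statement 2 is false.

Statement 1 false, Statement 2 false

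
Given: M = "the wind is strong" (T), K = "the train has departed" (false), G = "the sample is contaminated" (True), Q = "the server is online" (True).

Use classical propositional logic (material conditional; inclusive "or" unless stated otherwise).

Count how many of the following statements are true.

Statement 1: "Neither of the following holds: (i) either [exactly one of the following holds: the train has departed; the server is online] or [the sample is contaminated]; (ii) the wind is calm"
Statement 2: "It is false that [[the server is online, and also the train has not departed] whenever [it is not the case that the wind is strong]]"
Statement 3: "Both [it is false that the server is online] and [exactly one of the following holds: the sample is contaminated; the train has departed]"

Statement 1: Formalization: ((K ⊕ Q) ∨ G) ↓ ¬M

K ⊕ Q = F ⊕ T = T
(K ⊕ Q) ∨ G = T ∨ T = T
¬M = ¬T = F
((K ⊕ Q) ∨ G) ↓ ¬M = T ↓ F = F
Thus Statement 1 is false.

Statement 2: This is ¬(¬M → (Q ∧ ¬K)).

¬M = ¬T = F
¬K = ¬F = T
Q ∧ ¬K = T ∧ T = T
¬M → (Q ∧ ¬K) = F → T = T
¬(¬M → (Q ∧ ¬K)) = ¬T = F
So Statement 2 is false.

Statement 3: This is ¬Q ∧ (G ⊕ K).

¬Q = ¬T = F
G ⊕ K = T ⊕ F = T
¬Q ∧ (G ⊕ K) = F ∧ T = F
Thus Statement 3 is false.

True statements: 0 (none).

0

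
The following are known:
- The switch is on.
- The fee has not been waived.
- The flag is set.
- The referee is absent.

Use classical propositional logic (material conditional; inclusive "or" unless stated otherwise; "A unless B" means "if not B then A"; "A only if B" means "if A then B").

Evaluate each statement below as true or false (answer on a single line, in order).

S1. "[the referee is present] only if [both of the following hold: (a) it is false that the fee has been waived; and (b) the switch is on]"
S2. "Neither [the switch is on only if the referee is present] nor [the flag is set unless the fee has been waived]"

Let W = "the referee is present" (F), H = "the fee has been waived" (F), L = "the switch is on" (T), G = "the flag is set" (T).

S1: Formalization: W -> (~H & L)

~H = ~F = T
~H & L = T & T = T
W -> (~H & L) = F -> T = T
Thus S1 is true.

S2: Parsed as (L -> W) nor (G | H)

L -> W = T -> F = F
G | H = T | F = T
(L -> W) nor (G | H) = F nor T = F
Thus S2 is false.

S1 True / S2 False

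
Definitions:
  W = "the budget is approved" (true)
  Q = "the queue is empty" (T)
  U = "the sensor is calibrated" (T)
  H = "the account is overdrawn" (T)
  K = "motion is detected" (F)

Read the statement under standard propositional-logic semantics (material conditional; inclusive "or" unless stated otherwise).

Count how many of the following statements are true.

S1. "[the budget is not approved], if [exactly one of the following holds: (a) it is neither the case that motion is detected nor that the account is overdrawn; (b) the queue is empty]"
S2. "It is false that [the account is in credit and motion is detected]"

1

S1: Formalization: ((K ↓ H) ⊕ Q) → ¬W

K ↓ H = F ↓ T = F
(K ↓ H) ⊕ Q = F ⊕ T = T
¬W = ¬T = F
((K ↓ H) ⊕ Q) → ¬W = T → F = F
Thus S1 is false.

S2: This is ¬(¬H ∧ K).

¬H = ¬T = F
¬H ∧ K = F ∧ F = F
¬(¬H ∧ K) = ¬F = T
Hence S2 is true.

1 of the 2 statements is true (S2).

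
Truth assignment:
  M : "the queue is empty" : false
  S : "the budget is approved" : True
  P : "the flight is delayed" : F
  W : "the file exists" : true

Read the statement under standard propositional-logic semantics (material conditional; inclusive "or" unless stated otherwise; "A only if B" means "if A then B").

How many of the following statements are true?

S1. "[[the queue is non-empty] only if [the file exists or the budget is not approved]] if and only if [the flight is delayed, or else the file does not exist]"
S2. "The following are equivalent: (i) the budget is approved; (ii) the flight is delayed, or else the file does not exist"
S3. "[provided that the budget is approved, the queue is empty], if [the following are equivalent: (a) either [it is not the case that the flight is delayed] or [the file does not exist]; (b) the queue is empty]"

S1: Formalization: (~M -> (W | ~S)) <-> (P | ~W)

~M = ~F = T
~S = ~T = F
W | ~S = T | F = T
~M -> (W | ~S) = T -> T = T
~W = ~T = F
P | ~W = F | F = F
(~M -> (W | ~S)) <-> (P | ~W) = T <-> F = F
So S1 is false.

S2: In symbols: S <-> (P | ~W)

~W = ~T = F
P | ~W = F | F = F
S <-> (P | ~W) = T <-> F = F
So S2 is false.

S3: Parsed as ((~P | ~W) <-> M) -> (S -> M)

~P = ~F = T
~W = ~T = F
~P | ~W = T | F = T
(~P | ~W) <-> M = T <-> F = F
S -> M = T -> F = F
((~P | ~W) <-> M) -> (S -> M) = F -> F = T
Hence S3 is true.

True statements: 1 (S3).

1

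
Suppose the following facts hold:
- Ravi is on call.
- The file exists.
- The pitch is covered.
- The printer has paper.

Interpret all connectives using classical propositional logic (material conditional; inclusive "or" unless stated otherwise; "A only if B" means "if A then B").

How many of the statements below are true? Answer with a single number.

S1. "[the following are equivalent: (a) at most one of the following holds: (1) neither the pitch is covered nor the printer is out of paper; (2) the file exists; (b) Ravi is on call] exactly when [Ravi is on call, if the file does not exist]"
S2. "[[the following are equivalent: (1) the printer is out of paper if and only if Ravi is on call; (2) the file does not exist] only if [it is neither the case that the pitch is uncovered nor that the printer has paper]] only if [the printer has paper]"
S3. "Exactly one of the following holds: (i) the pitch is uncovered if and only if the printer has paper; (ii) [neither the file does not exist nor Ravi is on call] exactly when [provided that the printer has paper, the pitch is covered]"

Let P = "the pitch is covered" (T), N = "the printer has paper" (T), Q = "the file exists" (T), G = "Ravi is on call" (T).

S1: In symbols: (((P ↓ ¬N) ↑ Q) ↔ G) ↔ (¬Q → G)

¬N = ¬T = F
P ↓ ¬N = T ↓ F = F
(P ↓ ¬N) ↑ Q = F ↑ T = T
((P ↓ ¬N) ↑ Q) ↔ G = T ↔ T = T
¬Q = ¬T = F
¬Q → G = F → T = T
(((P ↓ ¬N) ↑ Q) ↔ G) ↔ (¬Q → G) = T ↔ T = T
Thus S1 is true.

S2: Parsed as (((¬N ↔ G) ↔ ¬Q) → (¬P ↓ N)) → N

¬N = ¬T = F
¬N ↔ G = F ↔ T = F
¬Q = ¬T = F
(¬N ↔ G) ↔ ¬Q = F ↔ F = T
¬P = ¬T = F
¬P ↓ N = F ↓ T = F
((¬N ↔ G) ↔ ¬Q) → (¬P ↓ N) = T → F = F
(((¬N ↔ G) ↔ ¬Q) → (¬P ↓ N)) → N = F → T = T
Thus S2 is true.

S3: Formalization: (¬P ↔ N) ⊕ ((¬Q ↓ G) ↔ (N → P))

¬P = ¬T = F
¬P ↔ N = F ↔ T = F
¬Q = ¬T = F
¬Q ↓ G = F ↓ T = F
N → P = T → T = T
(¬Q ↓ G) ↔ (N → P) = F ↔ T = F
(¬P ↔ N) ⊕ ((¬Q ↓ G) ↔ (N → P)) = F ⊕ F = F
Hence S3 is false.

Count: 2.

2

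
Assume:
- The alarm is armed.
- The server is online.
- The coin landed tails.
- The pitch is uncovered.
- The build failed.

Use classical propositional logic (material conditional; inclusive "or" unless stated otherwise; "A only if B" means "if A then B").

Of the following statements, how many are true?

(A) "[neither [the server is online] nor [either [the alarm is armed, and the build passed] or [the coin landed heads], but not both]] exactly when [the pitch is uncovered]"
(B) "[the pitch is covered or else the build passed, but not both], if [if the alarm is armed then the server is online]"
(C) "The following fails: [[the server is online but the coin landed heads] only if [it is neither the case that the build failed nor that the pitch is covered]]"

0

Let H = "the server is online" (True), P = "the alarm is armed" (True), N = "the build passed" (False), K = "the coin landed heads" (False), L = "the pitch is covered" (False).

(A): This is (H nor ((P and N) xor K)) iff not L.

P and N = True and False = False
(P and N) xor K = False xor False = False
H nor ((P and N) xor K) = True nor False = False
not L = not False = True
(H nor ((P and N) xor K)) iff not L = False iff True = False
Thus (A) is false.

(B): In symbols: (P -> H) -> (L xor N)

P -> H = True -> True = True
L xor N = False xor False = False
(P -> H) -> (L xor N) = True -> False = False
So (B) is false.

(C): Parsed as not ((H and K) -> (not N nor L))

H and K = True and False = False
not N = not False = True
not N nor L = True nor False = False
(H and K) -> (not N nor L) = False -> False = True
not ((H and K) -> (not N nor L)) = not True = False
Hence (C) is false.

True statements: 0 (none).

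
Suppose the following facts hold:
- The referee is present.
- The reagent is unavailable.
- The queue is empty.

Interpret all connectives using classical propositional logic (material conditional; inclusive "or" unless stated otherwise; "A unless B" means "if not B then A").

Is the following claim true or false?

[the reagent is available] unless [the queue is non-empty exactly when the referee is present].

Let Q = "the reagent is available" (False), R = "the queue is empty" (True), P = "the referee is present" (True).
This is Q or (not R iff P).

not R = not True = False
not R iff P = False iff True = False
Q or (not R iff P) = False or False = False

False.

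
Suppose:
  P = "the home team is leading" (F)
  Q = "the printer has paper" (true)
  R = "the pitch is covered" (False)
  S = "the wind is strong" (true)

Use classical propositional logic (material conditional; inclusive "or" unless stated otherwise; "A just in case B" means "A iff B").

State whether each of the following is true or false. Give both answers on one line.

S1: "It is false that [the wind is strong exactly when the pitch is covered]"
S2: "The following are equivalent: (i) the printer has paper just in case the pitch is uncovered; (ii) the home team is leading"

S1: In symbols: ¬(S ↔ R)

S ↔ R = T ↔ F = F
¬(S ↔ R) = ¬F = T
Thus S1 is true.

S2: Formalization: (Q ↔ ¬R) ↔ P

¬R = ¬F = T
Q ↔ ¬R = T ↔ T = T
(Q ↔ ¬R) ↔ P = T ↔ F = F
Thus S2 is false.

S1 true; S2 false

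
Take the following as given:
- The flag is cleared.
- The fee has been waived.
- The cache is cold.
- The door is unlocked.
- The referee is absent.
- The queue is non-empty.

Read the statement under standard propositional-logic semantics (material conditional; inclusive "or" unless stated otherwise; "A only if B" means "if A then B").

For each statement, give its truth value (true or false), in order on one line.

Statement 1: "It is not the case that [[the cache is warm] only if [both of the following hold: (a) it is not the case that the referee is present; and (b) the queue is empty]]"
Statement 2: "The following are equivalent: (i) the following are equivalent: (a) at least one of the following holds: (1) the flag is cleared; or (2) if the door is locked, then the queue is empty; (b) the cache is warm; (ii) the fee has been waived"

Let R = "the cache is warm" (False), U = "the referee is present" (False), V = "the queue is empty" (False), P = "the flag is set" (False), S = "the door is locked" (False), Q = "the fee has been waived" (True).

Statement 1: Parsed as not (R -> (not U and V))

not U = not False = True
not U and V = True and False = False
R -> (not U and V) = False -> False = True
not (R -> (not U and V)) = not True = False
Thus Statement 1 is false.

Statement 2: This is ((not P or (S -> V)) iff R) iff Q.

not P = not False = True
S -> V = False -> False = True
not P or (S -> V) = True or True = True
(not P or (S -> V)) iff R = True iff False = False
((not P or (S -> V)) iff R) iff Q = False iff True = False
Hence Statement 2 is false.

Statement 1 F / Statement 2 F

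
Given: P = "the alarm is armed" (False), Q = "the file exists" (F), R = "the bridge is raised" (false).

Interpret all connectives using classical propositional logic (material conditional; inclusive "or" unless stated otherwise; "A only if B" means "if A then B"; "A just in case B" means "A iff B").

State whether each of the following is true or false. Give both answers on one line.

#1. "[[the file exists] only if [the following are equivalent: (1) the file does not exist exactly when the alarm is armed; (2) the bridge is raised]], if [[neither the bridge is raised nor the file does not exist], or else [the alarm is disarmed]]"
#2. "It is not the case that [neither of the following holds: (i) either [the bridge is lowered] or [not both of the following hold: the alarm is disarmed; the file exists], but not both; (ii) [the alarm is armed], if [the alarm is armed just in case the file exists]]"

#1 T / #2 F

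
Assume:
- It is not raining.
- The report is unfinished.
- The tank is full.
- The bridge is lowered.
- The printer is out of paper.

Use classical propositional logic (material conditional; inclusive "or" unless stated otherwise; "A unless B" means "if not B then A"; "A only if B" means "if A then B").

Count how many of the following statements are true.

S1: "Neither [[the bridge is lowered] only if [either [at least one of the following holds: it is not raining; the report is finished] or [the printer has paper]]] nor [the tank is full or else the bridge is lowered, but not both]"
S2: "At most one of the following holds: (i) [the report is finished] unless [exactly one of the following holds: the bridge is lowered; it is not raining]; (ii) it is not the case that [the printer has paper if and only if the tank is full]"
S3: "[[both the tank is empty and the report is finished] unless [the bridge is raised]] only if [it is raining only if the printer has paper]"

2

Let S = "the bridge is raised" (F), P = "it is raining" (F), Q = "the report is finished" (F), U = "the printer has paper" (F), R = "the tank is full" (T).

S1: Parsed as (~S -> ((~P | Q) | U)) nor (R xor ~S)

~S = ~F = T
~P = ~F = T
~P | Q = T | F = T
(~P | Q) | U = T | F = T
~S -> ((~P | Q) | U) = T -> T = T
~S = ~F = T
R xor ~S = T xor T = F
(~S -> ((~P | Q) | U)) nor (R xor ~S) = T nor F = F
Thus S1 is false.

S2: This is (Q | (~S xor ~P)) nand ~(U <-> R).

~S = ~F = T
~P = ~F = T
~S xor ~P = T xor T = F
Q | (~S xor ~P) = F | F = F
U <-> R = F <-> T = F
~(U <-> R) = ~F = T
(Q | (~S xor ~P)) nand ~(U <-> R) = F nand T = T
Hence S2 is true.

S3: This is ((~R & Q) | S) -> (P -> U).

~R = ~T = F
~R & Q = F & F = F
(~R & Q) | S = F | F = F
P -> U = F -> F = T
((~R & Q) | S) -> (P -> U) = F -> T = T
Thus S3 is true.

Count: 2.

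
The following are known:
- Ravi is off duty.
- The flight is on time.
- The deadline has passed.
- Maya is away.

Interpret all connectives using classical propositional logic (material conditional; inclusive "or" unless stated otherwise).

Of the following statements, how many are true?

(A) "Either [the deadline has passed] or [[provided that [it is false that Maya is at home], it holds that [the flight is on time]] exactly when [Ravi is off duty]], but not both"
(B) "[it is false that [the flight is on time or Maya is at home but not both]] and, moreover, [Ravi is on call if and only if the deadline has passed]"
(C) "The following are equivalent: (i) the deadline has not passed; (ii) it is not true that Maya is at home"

Let R = "the deadline has passed" (T), S = "Maya is at home" (F), Q = "the flight is delayed" (F), P = "Ravi is on call" (F).

(A): Parsed as R xor ((~S -> ~Q) <-> ~P)

~S = ~F = T
~Q = ~F = T
~S -> ~Q = T -> T = T
~P = ~F = T
(~S -> ~Q) <-> ~P = T <-> T = T
R xor ((~S -> ~Q) <-> ~P) = T xor T = F
Thus (A) is false.

(B): This is ~(~Q xor S) & (P <-> R).

~Q = ~F = T
~Q xor S = T xor F = T
~(~Q xor S) = ~T = F
P <-> R = F <-> T = F
~(~Q xor S) & (P <-> R) = F & F = F
Hence (B) is false.

(C): Formalization: ~R <-> ~S

~R = ~T = F
~S = ~F = T
~R <-> ~S = F <-> T = F
So (C) is false.

True statements: 0 (none).

0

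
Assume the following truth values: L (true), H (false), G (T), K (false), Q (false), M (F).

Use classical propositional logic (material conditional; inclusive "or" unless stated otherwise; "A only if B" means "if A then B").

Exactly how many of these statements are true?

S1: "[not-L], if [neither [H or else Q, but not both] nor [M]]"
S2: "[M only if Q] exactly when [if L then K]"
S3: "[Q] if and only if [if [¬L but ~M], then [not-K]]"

0

S1: This is ((H xor Q) nor M) -> ~L.

H xor Q = F xor F = F
(H xor Q) nor M = F nor F = T
~L = ~T = F
((H xor Q) nor M) -> ~L = T -> F = F
Hence S1 is false.

S2: Parsed as (M -> Q) <-> (L -> K)

M -> Q = F -> F = T
L -> K = T -> F = F
(M -> Q) <-> (L -> K) = T <-> F = F
Thus S2 is false.

S3: In symbols: Q <-> ((~L & ~M) -> ~K)

~L = ~T = F
~M = ~F = T
~L & ~M = F & T = F
~K = ~F = T
(~L & ~M) -> ~K = F -> T = T
Q <-> ((~L & ~M) -> ~K) = F <-> T = F
So S3 is false.

Count: 0.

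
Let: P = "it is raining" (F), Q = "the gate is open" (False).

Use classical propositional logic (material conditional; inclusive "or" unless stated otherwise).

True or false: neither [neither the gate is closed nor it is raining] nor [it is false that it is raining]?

Values: Q=F, P=F.
Parsed as (¬Q ↓ P) ↓ ¬P

¬Q = ¬F = T
¬Q ↓ P = T ↓ F = F
¬P = ¬F = T
(¬Q ↓ P) ↓ ¬P = F ↓ T = F

false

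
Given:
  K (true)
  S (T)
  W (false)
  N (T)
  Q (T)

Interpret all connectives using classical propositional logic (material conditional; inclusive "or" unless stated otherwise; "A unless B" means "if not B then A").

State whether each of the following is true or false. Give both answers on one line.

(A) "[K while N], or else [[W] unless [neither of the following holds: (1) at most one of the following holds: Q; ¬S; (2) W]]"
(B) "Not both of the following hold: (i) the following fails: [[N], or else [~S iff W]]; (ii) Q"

(A): Parsed as (K and N) or (W or ((Q nand not S) nor W))

K and N = True and True = True
not S = not True = False
Q nand not S = True nand False = True
(Q nand not S) nor W = True nor False = False
W or ((Q nand not S) nor W) = False or False = False
(K and N) or (W or ((Q nand not S) nor W)) = True or False = True
Hence (A) is true.

(B): This is not (N or (not S iff W)) nand Q.

not S = not True = False
not S iff W = False iff False = True
N or (not S iff W) = True or True = True
not (N or (not S iff W)) = not True = False
not (N or (not S iff W)) nand Q = False nand True = True
Hence (B) is true.

(A) True / (B) True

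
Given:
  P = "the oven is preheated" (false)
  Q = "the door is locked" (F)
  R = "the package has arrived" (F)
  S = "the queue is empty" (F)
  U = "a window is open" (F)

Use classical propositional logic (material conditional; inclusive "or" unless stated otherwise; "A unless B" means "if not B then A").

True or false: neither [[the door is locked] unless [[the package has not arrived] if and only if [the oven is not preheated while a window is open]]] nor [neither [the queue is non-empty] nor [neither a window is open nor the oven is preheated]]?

true

Parsed as (Q ∨ (¬R ↔ (¬P ∧ U))) ↓ (¬S ↓ (U ↓ P))

¬R = ¬F = T
¬P = ¬F = T
¬P ∧ U = T ∧ F = F
¬R ↔ (¬P ∧ U) = T ↔ F = F
Q ∨ (¬R ↔ (¬P ∧ U)) = F ∨ F = F
¬S = ¬F = T
U ↓ P = F ↓ F = T
¬S ↓ (U ↓ P) = T ↓ T = F
(Q ∨ (¬R ↔ (¬P ∧ U))) ↓ (¬S ↓ (U ↓ P)) = F ↓ F = T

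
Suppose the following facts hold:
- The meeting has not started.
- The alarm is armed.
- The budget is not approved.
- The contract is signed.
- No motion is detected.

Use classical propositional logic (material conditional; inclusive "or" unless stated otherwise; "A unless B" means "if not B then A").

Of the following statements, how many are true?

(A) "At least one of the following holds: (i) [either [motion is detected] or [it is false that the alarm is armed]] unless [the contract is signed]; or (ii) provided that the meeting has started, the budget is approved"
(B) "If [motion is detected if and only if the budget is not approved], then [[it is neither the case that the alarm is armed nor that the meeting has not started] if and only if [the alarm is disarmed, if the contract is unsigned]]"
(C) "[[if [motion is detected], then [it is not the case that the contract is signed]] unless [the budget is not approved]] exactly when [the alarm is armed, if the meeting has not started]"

Let P = "motion is detected" (False), W = "the alarm is armed" (True), V = "the contract is signed" (True), L = "the meeting has started" (False), K = "the budget is approved" (False).

(A): Parsed as ((P or not W) or V) or (L -> K)

not W = not True = False
P or not W = False or False = False
(P or not W) or V = False or True = True
L -> K = False -> False = True
((P or not W) or V) or (L -> K) = True or True = True
Thus (A) is true.

(B): Parsed as (P iff not K) -> ((W nor not L) iff (not V -> not W))

not K = not False = True
P iff not K = False iff True = False
not L = not False = True
W nor not L = True nor True = False
not V = not True = False
not W = not True = False
not V -> not W = False -> False = True
(W nor not L) iff (not V -> not W) = False iff True = False
(P iff not K) -> ((W nor not L) iff (not V -> not W)) = False -> False = True
Thus (B) is true.

(C): Parsed as ((P -> not V) or not K) iff (not L -> W)

not V = not True = False
P -> not V = False -> False = True
not K = not False = True
(P -> not V) or not K = True or True = True
not L = not False = True
not L -> W = True -> True = True
((P -> not V) or not K) iff (not L -> W) = True iff True = True
So (C) is true.

Count: 3.

3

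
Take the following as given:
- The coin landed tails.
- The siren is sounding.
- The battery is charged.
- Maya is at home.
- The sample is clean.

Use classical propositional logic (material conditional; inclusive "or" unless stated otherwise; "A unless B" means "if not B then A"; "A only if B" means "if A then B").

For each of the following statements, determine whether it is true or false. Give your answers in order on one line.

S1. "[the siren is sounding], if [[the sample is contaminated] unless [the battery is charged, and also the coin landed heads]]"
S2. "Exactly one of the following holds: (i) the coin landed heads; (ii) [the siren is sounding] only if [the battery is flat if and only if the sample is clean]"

S1 T; S2 F

Let U = "the sample is contaminated" (False), R = "the battery is charged" (True), P = "the coin landed heads" (False), Q = "the siren is sounding" (True).

S1: Formalization: (U or (R and P)) -> Q

R and P = True and False = False
U or (R and P) = False or False = False
(U or (R and P)) -> Q = False -> True = True
Hence S1 is true.

S2: Formalization: P xor (Q -> (not R iff not U))

not R = not True = False
not U = not False = True
not R iff not U = False iff True = False
Q -> (not R iff not U) = True -> False = False
P xor (Q -> (not R iff not U)) = False xor False = False
Thus S2 is false.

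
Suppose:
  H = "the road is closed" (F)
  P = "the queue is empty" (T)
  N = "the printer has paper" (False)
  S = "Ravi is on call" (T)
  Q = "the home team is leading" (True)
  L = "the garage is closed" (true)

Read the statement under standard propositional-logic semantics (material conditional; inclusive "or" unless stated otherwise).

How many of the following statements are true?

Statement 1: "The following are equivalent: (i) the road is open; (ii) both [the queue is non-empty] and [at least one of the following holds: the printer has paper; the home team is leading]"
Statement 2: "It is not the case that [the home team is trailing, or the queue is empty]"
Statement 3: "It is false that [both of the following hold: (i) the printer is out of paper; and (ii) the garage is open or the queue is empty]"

0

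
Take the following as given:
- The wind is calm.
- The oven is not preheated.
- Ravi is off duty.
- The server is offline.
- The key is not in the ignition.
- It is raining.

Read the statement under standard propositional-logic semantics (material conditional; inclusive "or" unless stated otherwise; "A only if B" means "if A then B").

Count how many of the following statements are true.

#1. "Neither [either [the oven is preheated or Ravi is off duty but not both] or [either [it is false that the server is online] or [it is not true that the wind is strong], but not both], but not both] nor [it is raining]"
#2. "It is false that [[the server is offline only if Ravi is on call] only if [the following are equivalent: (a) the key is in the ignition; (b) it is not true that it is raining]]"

0

Let Q = "the oven is preheated" (False), R = "Ravi is on call" (False), S = "the server is online" (False), P = "the wind is strong" (False), V = "it is raining" (True), U = "the key is in the ignition" (False).

#1: Parsed as ((Q xor not R) xor (not S xor not P)) nor V

not R = not False = True
Q xor not R = False xor True = True
not S = not False = True
not P = not False = True
not S xor not P = True xor True = False
(Q xor not R) xor (not S xor not P) = True xor False = True
((Q xor not R) xor (not S xor not P)) nor V = True nor True = False
So #1 is false.

#2: In symbols: not ((not S -> R) -> (U iff not V))

not S = not False = True
not S -> R = True -> False = False
not V = not True = False
U iff not V = False iff False = True
(not S -> R) -> (U iff not V) = False -> True = True
not ((not S -> R) -> (U iff not V)) = not True = False
Hence #2 is false.

True statements: 0 (none).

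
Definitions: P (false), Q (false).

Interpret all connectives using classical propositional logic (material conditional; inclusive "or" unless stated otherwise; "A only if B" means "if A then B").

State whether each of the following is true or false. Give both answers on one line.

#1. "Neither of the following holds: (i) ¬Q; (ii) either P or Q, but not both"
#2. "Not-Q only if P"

#1 False / #2 False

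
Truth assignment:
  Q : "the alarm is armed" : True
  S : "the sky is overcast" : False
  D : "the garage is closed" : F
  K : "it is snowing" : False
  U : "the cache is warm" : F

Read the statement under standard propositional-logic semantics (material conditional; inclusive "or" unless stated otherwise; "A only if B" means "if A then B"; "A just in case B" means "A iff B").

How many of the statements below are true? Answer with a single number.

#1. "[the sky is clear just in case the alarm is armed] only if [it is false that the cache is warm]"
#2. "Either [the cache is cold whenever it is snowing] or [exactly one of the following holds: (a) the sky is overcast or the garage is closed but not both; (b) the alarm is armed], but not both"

1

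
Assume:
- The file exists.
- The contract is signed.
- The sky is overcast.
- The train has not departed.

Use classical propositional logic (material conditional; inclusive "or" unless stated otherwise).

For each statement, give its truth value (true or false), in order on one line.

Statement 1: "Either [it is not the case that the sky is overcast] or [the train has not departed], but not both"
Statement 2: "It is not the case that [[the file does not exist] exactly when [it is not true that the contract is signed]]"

Statement 1 true; Statement 2 false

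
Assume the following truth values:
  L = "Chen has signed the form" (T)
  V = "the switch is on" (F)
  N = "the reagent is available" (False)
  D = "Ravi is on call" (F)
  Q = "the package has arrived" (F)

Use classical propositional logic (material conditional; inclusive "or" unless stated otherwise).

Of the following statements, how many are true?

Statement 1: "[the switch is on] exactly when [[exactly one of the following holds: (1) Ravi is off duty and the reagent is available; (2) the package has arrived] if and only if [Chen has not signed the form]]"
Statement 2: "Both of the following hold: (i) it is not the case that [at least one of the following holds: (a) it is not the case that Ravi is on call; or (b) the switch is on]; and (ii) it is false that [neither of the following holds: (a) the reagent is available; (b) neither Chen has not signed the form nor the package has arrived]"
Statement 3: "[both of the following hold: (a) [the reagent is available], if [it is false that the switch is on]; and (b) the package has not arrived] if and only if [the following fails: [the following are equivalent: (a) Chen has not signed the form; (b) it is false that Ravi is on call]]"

0

Statement 1: Parsed as V <-> (((~D & N) xor Q) <-> ~L)

~D = ~F = T
~D & N = T & F = F
(~D & N) xor Q = F xor F = F
~L = ~T = F
((~D & N) xor Q) <-> ~L = F <-> F = T
V <-> (((~D & N) xor Q) <-> ~L) = F <-> T = F
So Statement 1 is false.

Statement 2: Formalization: ~(~D | V) & ~(N nor (~L nor Q))

~D = ~F = T
~D | V = T | F = T
~(~D | V) = ~T = F
~L = ~T = F
~L nor Q = F nor F = T
N nor (~L nor Q) = F nor T = F
~(N nor (~L nor Q)) = ~F = T
~(~D | V) & ~(N nor (~L nor Q)) = F & T = F
Thus Statement 2 is false.

Statement 3: Formalization: ((~V -> N) & ~Q) <-> ~(~L <-> ~D)

~V = ~F = T
~V -> N = T -> F = F
~Q = ~F = T
(~V -> N) & ~Q = F & T = F
~L = ~T = F
~D = ~F = T
~L <-> ~D = F <-> T = F
~(~L <-> ~D) = ~F = T
((~V -> N) & ~Q) <-> ~(~L <-> ~D) = F <-> T = F
Hence Statement 3 is false.

True statements: 0 (none).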